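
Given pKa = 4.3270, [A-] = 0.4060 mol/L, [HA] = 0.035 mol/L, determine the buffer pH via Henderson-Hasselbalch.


ratio = [A-] / [HA] = 0.4060 / 0.035 = 11.6000
log10(ratio) = 1.0645
pH = pKa + log10(ratio) = 4.3270 + 1.0645 = 5.3915


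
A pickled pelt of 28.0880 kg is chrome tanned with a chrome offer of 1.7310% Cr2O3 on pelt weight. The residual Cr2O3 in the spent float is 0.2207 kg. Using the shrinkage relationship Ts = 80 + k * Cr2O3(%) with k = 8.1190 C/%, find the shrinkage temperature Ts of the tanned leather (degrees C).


Offered = pelt * offer_pct / 100 = 28.0880 * 1.7310 / 100 = 0.4862 kg
Uptake = offered - residual = 0.4862 - 0.2207 = 0.2655 kg
Cr2O3% on pelt = uptake / pelt * 100 = 0.2655 / 28.0880 * 100 = 0.9453 %
Ts = 80 + k * Cr2O3% = 80 + 8.1190 * 0.9453 = 87.6745 C


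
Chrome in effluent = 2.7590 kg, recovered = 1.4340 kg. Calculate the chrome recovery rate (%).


Formula: Recovery = recovered / input * 100
Substituting: Recovery = 1.4340 / 2.7590 * 100
Result: 51.9754 %


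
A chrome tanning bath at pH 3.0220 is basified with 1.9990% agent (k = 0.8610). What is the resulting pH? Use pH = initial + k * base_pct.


Formula: pH_final = pH_initial + k * base_pct
Substituting: pH_final = 3.0220 + 0.8610 * 1.9990
Result: 4.7431


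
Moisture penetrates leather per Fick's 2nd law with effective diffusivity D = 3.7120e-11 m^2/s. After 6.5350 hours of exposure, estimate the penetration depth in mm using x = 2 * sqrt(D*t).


t = 6.5350 hr * 3600 = 23526.0000 s
D * t = 3.7120e-11 * 23526.0000 = 8.7329e-07
x = 2 * sqrt(D*t) = 2 * sqrt(8.7329e-07) = 0.00186899 m = 1.8690 mm


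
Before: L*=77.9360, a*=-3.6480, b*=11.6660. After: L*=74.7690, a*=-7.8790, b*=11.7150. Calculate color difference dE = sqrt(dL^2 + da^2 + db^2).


dL = -3.1670, da = -4.2310, db = 0.049
dE = sqrt((-3.1670)^2 + (-4.2310)^2 + 0.049^2) = 5.2852


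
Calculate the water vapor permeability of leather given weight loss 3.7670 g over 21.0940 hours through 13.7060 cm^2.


Formula: WVP = loss / (area * time)
Substituting: WVP = 3.7670 / (13.7060 * 21.0940)
Result: 0.0130294 g/(cm^2*hr)


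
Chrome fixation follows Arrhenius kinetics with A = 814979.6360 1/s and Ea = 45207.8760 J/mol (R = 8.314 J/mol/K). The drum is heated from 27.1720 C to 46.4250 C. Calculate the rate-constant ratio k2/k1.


T1 = 27.1720 + 273.15 = 300.3220 K; T2 = 46.4250 + 273.15 = 319.5750 K
k1 = A * exp(-Ea/(R*T1)) = 814979.6360 * exp(-45207.8760/(8.314*300.3220)) = 0.0111664 1/s
k2 = A * exp(-Ea/(R*T2)) = 814979.6360 * exp(-45207.8760/(8.314*319.5750)) = 0.0332382 1/s
k2/k1 = 0.0332382 / 0.0111664 = 2.9766


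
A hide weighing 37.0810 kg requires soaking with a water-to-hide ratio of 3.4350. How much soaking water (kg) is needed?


Formula: Water = hide_weight * ratio
Substituting: Water = 37.0810 * 3.4350
Result: 127.3732 kg


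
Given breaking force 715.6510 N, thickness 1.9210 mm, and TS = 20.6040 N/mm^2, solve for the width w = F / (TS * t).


Formula: w = F / (TS * t)
Substituting: w = 715.6510 / (20.6040 * 1.9210)
Result: 18.0810 mm


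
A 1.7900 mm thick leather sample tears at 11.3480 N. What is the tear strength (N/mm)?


Formula: Tear strength = force / thickness
Substituting: Tear strength = 11.3480 / 1.7900
Result: 6.3397 N/mm


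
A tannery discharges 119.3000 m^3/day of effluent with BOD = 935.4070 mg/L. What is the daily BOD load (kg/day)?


Formula: BOD_load = volume * conc / 1000
Substituting: BOD_load = 119.3000 * 935.4070 / 1000
Result: 111.5941 kg/day


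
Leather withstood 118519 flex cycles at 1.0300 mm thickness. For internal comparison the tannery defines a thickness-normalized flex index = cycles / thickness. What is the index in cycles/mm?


Formula: Index = cycles / thickness
Substituting: Index = 118519 / 1.0300
Result: 115066.9903 cycles/mm


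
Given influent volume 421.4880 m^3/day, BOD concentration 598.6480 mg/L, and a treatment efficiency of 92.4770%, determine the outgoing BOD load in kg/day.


Load_in = volume * conc / 1000 = 421.4880 * 598.6480 / 1000 = 252.3229 kg/day
Removed = Load_in * eff / 100 = 252.3229 * 92.4770 / 100 = 233.3407 kg/day
Load_out = Load_in - Removed = 252.3229 - 233.3407 = 18.9823 kg/day


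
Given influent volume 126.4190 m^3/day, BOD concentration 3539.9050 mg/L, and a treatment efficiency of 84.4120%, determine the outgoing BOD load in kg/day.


Load_in = volume * conc / 1000 = 126.4190 * 3539.9050 / 1000 = 447.5113 kg/day
Removed = Load_in * eff / 100 = 447.5113 * 84.4120 / 100 = 377.7532 kg/day
Load_out = Load_in - Removed = 447.5113 - 377.7532 = 69.7581 kg/day


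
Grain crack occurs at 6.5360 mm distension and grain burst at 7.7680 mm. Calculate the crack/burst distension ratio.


Formula: Ratio = crack / burst
Substituting: Ratio = 6.5360 / 7.7680
Result: 0.8414


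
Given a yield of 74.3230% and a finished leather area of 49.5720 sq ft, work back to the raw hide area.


Formula: raw = finished * 100 / yield
Substituting: raw = 49.5720 * 100 / 74.3230
Result: 66.6981 sq ft


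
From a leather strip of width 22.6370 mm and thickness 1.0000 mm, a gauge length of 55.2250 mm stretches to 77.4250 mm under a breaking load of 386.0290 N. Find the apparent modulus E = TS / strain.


TS = F / (w * t) = 386.0290 / (22.6370 * 1.0000) = 17.0530 N/mm^2
strain = (Lf - L0) / L0 = (77.4250 - 55.2250) / 55.2250 = 0.4020
E = TS / strain = 17.0530 / 0.4020 = 42.4213 N/mm^2


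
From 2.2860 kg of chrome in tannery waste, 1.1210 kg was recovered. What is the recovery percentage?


Formula: Recovery = recovered / input * 100
Substituting: Recovery = 1.1210 / 2.2860 * 100
Result: 49.0376 %


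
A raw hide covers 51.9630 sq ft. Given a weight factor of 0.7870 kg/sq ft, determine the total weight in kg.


Formula: Weight = area * weight_per_sqft
Substituting: Weight = 51.9630 * 0.7870
Result: 40.8949 kg


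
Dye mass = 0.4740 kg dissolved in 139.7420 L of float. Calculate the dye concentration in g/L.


Formula: Conc = dye_mass(kg) / volume(L) * 1000
Substituting: Conc = 0.4740 / 139.7420 * 1000
Result: 3.3920 g/L


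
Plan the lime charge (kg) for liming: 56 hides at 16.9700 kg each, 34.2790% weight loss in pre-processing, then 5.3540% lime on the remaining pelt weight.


Total_raw = N * avg_wt = 56 * 16.9700 = 950.3200 kg
Substrate = Total_raw * (1 - loss/100) = 950.3200 * (1 - 34.2790/100) = 624.5598 kg
Lime = Substrate * pct / 100 = 624.5598 * 5.3540 / 100 = 33.4389 kg


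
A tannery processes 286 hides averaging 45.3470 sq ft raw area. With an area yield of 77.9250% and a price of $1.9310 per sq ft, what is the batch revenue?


Raw_total = N * avg_area = 286 * 45.3470 = 12969.2420 sq ft
Finished = Raw_total * yield / 100 = 12969.2420 * 77.9250 / 100 = 10106.2818 sq ft
Value = Finished * price = 10106.2818 * 1.9310 = 19515.2302 $


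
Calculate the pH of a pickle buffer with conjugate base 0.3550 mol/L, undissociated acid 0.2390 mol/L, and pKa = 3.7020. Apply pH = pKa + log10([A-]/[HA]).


ratio = [A-] / [HA] = 0.3550 / 0.2390 = 1.4854
log10(ratio) = 0.1718
pH = pKa + log10(ratio) = 3.7020 + 0.1718 = 3.8738


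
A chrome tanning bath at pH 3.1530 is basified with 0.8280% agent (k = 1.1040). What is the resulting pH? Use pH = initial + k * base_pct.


Formula: pH_final = pH_initial + k * base_pct
Substituting: pH_final = 3.1530 + 1.1040 * 0.8280
Result: 4.0671


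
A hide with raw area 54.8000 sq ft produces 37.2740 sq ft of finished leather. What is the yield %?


Formula: Yield = finished / raw * 100
Substituting: Yield = 37.2740 / 54.8000 * 100
Result: 68.0182 %


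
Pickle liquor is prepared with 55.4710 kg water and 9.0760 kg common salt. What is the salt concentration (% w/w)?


Formula: Conc = salt / (water + salt) * 100
Substituting: Conc = 9.0760 / (55.4710 + 9.0760) * 100
Result: 14.0611 %


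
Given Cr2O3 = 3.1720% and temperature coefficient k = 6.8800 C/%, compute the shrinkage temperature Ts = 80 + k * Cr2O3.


Formula: Ts = 80 + k * Cr2O3
Substituting: Ts = 80 + 6.8800 * 3.1720
Result: 101.8234 C


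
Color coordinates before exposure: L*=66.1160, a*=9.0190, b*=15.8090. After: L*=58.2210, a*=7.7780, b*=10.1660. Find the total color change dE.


dL = -7.8950, da = -1.2410, db = -5.6430
dE = sqrt((-7.8950)^2 + (-1.2410)^2 + (-5.6430)^2) = 9.7834


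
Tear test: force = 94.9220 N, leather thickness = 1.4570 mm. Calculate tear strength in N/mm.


Formula: Tear strength = force / thickness
Substituting: Tear strength = 94.9220 / 1.4570
Result: 65.1489 N/mm


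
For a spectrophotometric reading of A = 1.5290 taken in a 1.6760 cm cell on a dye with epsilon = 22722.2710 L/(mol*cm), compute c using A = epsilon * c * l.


Formula: c = A / (epsilon * l)
Substituting: c = 1.5290 / (22722.2710 * 1.6760)
Result: 4.0150e-05 mol/L


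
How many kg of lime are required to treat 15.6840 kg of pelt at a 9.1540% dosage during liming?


Formula: Lime = substrate * pct / 100
Substituting: Lime = 15.6840 * 9.1540 / 100
Result: 1.4357 kg


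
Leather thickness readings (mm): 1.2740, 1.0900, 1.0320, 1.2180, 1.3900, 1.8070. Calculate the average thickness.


Formula: Average = sum / n
Substituting: Average = 7.8110 / 6
Result: 1.3018 mm


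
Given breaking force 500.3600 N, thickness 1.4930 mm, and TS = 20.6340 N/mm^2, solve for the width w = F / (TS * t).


Formula: w = F / (TS * t)
Substituting: w = 500.3600 / (20.6340 * 1.4930)
Result: 16.2420 mm


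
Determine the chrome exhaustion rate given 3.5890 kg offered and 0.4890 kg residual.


Formula: Uptake = (offered - residual) / offered * 100
Substituting: Uptake = (3.5890 - 0.4890) / 3.5890 * 100
Result: 86.3750 %


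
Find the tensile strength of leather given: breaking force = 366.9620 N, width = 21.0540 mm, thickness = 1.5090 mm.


Formula: TS = force / (width * thickness)
Substituting: TS = 366.9620 / (21.0540 * 1.5090)
Result: 11.5504 N/mm^2


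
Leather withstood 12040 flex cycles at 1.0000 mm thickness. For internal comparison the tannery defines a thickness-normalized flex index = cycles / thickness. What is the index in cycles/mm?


Formula: Index = cycles / thickness
Substituting: Index = 12040 / 1.0000
Result: 12040.0000 cycles/mm


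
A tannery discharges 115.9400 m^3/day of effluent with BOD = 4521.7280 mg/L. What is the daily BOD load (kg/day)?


Formula: BOD_load = volume * conc / 1000
Substituting: BOD_load = 115.9400 * 4521.7280 / 1000
Result: 524.2491 kg/day


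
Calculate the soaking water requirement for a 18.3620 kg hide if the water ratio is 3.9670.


Formula: Water = hide_weight * ratio
Substituting: Water = 18.3620 * 3.9670
Result: 72.8421 kg


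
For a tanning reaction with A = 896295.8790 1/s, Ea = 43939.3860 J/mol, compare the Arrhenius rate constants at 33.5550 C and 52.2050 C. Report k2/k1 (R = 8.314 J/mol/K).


T1 = 33.5550 + 273.15 = 306.7050 K; T2 = 52.2050 + 273.15 = 325.3550 K
k1 = A * exp(-Ea/(R*T1)) = 896295.8790 * exp(-43939.3860/(8.314*306.7050)) = 0.0294378 1/s
k2 = A * exp(-Ea/(R*T2)) = 896295.8790 * exp(-43939.3860/(8.314*325.3550)) = 0.0790456 1/s
k2/k1 = 0.0790456 / 0.0294378 = 2.6852


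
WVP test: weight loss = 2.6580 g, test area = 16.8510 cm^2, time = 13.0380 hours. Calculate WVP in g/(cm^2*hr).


Formula: WVP = loss / (area * time)
Substituting: WVP = 2.6580 / (16.8510 * 13.0380)
Result: 0.0120981 g/(cm^2*hr)


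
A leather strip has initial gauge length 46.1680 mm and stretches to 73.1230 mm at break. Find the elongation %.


Formula: Elongation = (Lf - L0) / L0 * 100
Substituting: Elongation = (73.1230 - 46.1680) / 46.1680 * 100
Result: 58.3846 %


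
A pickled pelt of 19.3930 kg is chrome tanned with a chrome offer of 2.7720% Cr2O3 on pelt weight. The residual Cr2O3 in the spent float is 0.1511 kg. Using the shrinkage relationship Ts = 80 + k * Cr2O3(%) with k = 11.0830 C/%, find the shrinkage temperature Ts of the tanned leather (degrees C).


Offered = pelt * offer_pct / 100 = 19.3930 * 2.7720 / 100 = 0.5376 kg
Uptake = offered - residual = 0.5376 - 0.1511 = 0.3865 kg
Cr2O3% on pelt = uptake / pelt * 100 = 0.3865 / 19.3930 * 100 = 1.9929 %
Ts = 80 + k * Cr2O3% = 80 + 11.0830 * 1.9929 = 102.0868 C


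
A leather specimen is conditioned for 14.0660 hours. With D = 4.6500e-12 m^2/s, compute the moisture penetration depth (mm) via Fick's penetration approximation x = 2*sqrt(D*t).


t = 14.0660 hr * 3600 = 50637.6000 s
D * t = 4.6500e-12 * 50637.6000 = 2.3546e-07
x = 2 * sqrt(D*t) = 2 * sqrt(2.3546e-07) = 9.7049e-04 m = 0.9705 mm


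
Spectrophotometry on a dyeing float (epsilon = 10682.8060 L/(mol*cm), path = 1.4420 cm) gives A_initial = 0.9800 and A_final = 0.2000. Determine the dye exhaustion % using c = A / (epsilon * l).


c_initial = A_i / (epsilon * l) = 0.9800 / (10682.8060 * 1.4420) = 6.3617e-05 mol/L
c_final = A_f / (epsilon * l) = 0.2000 / (10682.8060 * 1.4420) = 1.2983e-05 mol/L
Exhaustion = (c_initial - c_final) / c_initial * 100 = (6.3617e-05 - 1.2983e-05) / 6.3617e-05 * 100 = 79.5918 %


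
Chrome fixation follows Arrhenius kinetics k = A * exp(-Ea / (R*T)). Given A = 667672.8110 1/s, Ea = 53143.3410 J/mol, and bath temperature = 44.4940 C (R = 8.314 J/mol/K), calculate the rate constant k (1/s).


T_K = T_C + 273.15 = 44.4940 + 273.15 = 317.6440 K
exponent = -Ea / (R * T_K) = -53143.3410 / (8.314 * 317.6440) = -20.1233
k = A * exp(exponent) = 667672.8110 * exp(-20.1233) = 0.0012166 1/s


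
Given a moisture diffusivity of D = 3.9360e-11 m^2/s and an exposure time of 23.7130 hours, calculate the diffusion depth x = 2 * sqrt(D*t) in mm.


t = 23.7130 hr * 3600 = 85366.8000 s
D * t = 3.9360e-11 * 85366.8000 = 3.3600e-06
x = 2 * sqrt(D*t) = 2 * sqrt(3.3600e-06) = 0.00366608 m = 3.6661 mm


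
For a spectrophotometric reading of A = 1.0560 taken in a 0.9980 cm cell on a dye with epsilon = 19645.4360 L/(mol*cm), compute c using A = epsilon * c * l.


Formula: c = A / (epsilon * l)
Substituting: c = 1.0560 / (19645.4360 * 0.9980)
Result: 5.3861e-05 mol/L


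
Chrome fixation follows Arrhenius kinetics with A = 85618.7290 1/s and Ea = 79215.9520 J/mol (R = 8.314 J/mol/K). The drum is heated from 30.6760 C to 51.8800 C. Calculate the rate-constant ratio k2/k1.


T1 = 30.6760 + 273.15 = 303.8260 K; T2 = 51.8800 + 273.15 = 325.0300 K
k1 = A * exp(-Ea/(R*T1)) = 85618.7290 * exp(-79215.9520/(8.314*303.8260)) = 2.0561e-09 1/s
k2 = A * exp(-Ea/(R*T2)) = 85618.7290 * exp(-79215.9520/(8.314*325.0300)) = 1.5905e-08 1/s
k2/k1 = 1.5905e-08 / 2.0561e-09 = 7.7357


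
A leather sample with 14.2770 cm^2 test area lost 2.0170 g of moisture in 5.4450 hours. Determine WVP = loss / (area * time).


Formula: WVP = loss / (area * time)
Substituting: WVP = 2.0170 / (14.2770 * 5.4450)
Result: 0.025946 g/(cm^2*hr)


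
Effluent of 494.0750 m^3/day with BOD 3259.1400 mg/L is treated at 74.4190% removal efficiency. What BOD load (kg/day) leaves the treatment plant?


Load_in = volume * conc / 1000 = 494.0750 * 3259.1400 / 1000 = 1610.2596 kg/day
Removed = Load_in * eff / 100 = 1610.2596 * 74.4190 / 100 = 1198.3391 kg/day
Load_out = Load_in - Removed = 1610.2596 - 1198.3391 = 411.9205 kg/day


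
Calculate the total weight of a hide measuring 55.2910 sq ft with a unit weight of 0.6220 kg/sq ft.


Formula: Weight = area * weight_per_sqft
Substituting: Weight = 55.2910 * 0.6220
Result: 34.3910 kg


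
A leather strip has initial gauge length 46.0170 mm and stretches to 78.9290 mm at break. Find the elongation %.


Formula: Elongation = (Lf - L0) / L0 * 100
Substituting: Elongation = (78.9290 - 46.0170) / 46.0170 * 100
Result: 71.5214 %


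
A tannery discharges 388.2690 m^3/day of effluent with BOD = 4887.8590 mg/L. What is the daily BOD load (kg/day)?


Formula: BOD_load = volume * conc / 1000
Substituting: BOD_load = 388.2690 * 4887.8590 / 1000
Result: 1897.8041 kg/day


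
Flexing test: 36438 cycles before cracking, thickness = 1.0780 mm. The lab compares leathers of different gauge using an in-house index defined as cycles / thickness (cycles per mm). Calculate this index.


Formula: Index = cycles / thickness
Substituting: Index = 36438 / 1.0780
Result: 33801.4842 cycles/mm


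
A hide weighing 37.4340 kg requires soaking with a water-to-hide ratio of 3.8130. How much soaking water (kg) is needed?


Formula: Water = hide_weight * ratio
Substituting: Water = 37.4340 * 3.8130
Result: 142.7358 kg


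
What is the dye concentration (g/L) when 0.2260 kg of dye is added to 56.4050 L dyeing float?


Formula: Conc = dye_mass(kg) / volume(L) * 1000
Substituting: Conc = 0.2260 / 56.4050 * 1000
Result: 4.0067 g/L


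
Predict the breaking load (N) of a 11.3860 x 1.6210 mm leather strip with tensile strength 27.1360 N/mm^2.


Formula: F = TS * w * t
Substituting: F = 27.1360 * 11.3860 * 1.6210
Result: 500.8412 N


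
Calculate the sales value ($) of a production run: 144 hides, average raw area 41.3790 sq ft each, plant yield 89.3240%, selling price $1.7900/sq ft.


Raw_total = N * avg_area = 144 * 41.3790 = 5958.5760 sq ft
Finished = Raw_total * yield / 100 = 5958.5760 * 89.3240 / 100 = 5322.4384 sq ft
Value = Finished * price = 5322.4384 * 1.7900 = 9527.1648 $


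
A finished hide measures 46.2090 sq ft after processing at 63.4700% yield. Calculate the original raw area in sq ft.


Formula: raw = finished * 100 / yield
Substituting: raw = 46.2090 * 100 / 63.4700
Result: 72.8045 sq ft


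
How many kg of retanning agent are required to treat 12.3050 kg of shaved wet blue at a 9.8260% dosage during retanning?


Formula: Retan = substrate * pct / 100
Substituting: Retan = 12.3050 * 9.8260 / 100
Result: 1.2091 kg


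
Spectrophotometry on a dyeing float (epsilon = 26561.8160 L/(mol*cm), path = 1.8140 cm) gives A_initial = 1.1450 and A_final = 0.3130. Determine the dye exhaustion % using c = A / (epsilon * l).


c_initial = A_i / (epsilon * l) = 1.1450 / (26561.8160 * 1.8140) = 2.3764e-05 mol/L
c_final = A_f / (epsilon * l) = 0.3130 / (26561.8160 * 1.8140) = 6.4960e-06 mol/L
Exhaustion = (c_initial - c_final) / c_initial * 100 = (2.3764e-05 - 6.4960e-06) / 2.3764e-05 * 100 = 72.6638 %


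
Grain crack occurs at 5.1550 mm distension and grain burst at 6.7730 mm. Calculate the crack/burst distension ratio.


Formula: Ratio = crack / burst
Substituting: Ratio = 5.1550 / 6.7730
Result: 0.7611


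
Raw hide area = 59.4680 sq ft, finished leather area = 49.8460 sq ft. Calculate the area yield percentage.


Formula: Yield = finished / raw * 100
Substituting: Yield = 49.8460 / 59.4680 * 100
Result: 83.8199 %


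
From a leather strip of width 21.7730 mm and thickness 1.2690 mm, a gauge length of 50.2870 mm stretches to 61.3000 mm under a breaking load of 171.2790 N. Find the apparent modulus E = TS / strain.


TS = F / (w * t) = 171.2790 / (21.7730 * 1.2690) = 6.1990 N/mm^2
strain = (Lf - L0) / L0 = (61.3000 - 50.2870) / 50.2870 = 0.2190
E = TS / strain = 6.1990 / 0.2190 = 28.3057 N/mm^2


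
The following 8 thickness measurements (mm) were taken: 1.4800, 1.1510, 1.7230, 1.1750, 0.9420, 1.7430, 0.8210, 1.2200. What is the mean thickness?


Formula: Average = sum / n
Substituting: Average = 10.2550 / 8
Result: 1.2819 mm


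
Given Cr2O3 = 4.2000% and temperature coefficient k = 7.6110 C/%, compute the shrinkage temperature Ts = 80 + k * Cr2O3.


Formula: Ts = 80 + k * Cr2O3
Substituting: Ts = 80 + 7.6110 * 4.2000
Result: 111.9662 C


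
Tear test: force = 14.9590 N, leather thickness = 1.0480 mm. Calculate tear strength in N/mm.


Formula: Tear strength = force / thickness
Substituting: Tear strength = 14.9590 / 1.0480
Result: 14.2739 N/mm


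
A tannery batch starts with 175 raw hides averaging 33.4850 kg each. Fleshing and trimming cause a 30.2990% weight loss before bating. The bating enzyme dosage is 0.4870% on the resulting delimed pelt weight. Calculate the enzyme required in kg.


Total_raw = N * avg_wt = 175 * 33.4850 = 5859.8750 kg
Substrate = Total_raw * (1 - loss/100) = 5859.8750 * (1 - 30.2990/100) = 4084.3915 kg
Enzyme = Substrate * pct / 100 = 4084.3915 * 0.4870 / 100 = 19.8910 kg


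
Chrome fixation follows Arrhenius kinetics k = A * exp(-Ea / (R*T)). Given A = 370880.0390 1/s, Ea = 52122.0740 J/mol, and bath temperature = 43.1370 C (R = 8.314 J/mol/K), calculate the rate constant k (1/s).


T_K = T_C + 273.15 = 43.1370 + 273.15 = 316.2870 K
exponent = -Ea / (R * T_K) = -52122.0740 / (8.314 * 316.2870) = -19.8212
k = A * exp(exponent) = 370880.0390 * exp(-19.8212) = 9.1409e-04 1/s


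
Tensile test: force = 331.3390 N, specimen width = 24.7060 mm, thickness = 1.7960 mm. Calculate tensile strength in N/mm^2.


Formula: TS = force / (width * thickness)
Substituting: TS = 331.3390 / (24.7060 * 1.7960)
Result: 7.4673 N/mm^2


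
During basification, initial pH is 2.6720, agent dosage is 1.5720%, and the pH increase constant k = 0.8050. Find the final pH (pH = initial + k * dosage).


Formula: pH_final = pH_initial + k * base_pct
Substituting: pH_final = 2.6720 + 0.8050 * 1.5720
Result: 3.9375


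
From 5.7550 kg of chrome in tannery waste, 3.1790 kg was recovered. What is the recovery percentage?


Formula: Recovery = recovered / input * 100
Substituting: Recovery = 3.1790 / 5.7550 * 100
Result: 55.2389 %


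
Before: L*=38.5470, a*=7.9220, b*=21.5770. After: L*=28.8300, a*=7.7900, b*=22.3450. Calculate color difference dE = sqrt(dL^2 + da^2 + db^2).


dL = -9.7170, da = -0.1320, db = 0.7680
dE = sqrt((-9.7170)^2 + (-0.1320)^2 + 0.7680^2) = 9.7482


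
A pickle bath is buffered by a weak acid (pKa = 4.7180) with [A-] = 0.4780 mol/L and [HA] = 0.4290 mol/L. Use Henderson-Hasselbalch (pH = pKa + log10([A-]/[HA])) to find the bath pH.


ratio = [A-] / [HA] = 0.4780 / 0.4290 = 1.1142
log10(ratio) = 0.0469706
pH = pKa + log10(ratio) = 4.7180 + 0.0469706 = 4.7650


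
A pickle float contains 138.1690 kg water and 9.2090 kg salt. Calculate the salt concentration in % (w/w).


Formula: Conc = salt / (water + salt) * 100
Substituting: Conc = 9.2090 / (138.1690 + 9.2090) * 100
Result: 6.2486 %


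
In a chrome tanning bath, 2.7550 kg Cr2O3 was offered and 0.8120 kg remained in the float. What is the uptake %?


Formula: Uptake = (offered - residual) / offered * 100
Substituting: Uptake = (2.7550 - 0.8120) / 2.7550 * 100
Result: 70.5263 %


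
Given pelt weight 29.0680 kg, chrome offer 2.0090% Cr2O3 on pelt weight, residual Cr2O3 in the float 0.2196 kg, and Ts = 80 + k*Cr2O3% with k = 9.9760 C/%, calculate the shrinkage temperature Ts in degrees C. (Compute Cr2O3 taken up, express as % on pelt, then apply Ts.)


Offered = pelt * offer_pct / 100 = 29.0680 * 2.0090 / 100 = 0.5840 kg
Uptake = offered - residual = 0.5840 - 0.2196 = 0.3644 kg
Cr2O3% on pelt = uptake / pelt * 100 = 0.3644 / 29.0680 * 100 = 1.2535 %
Ts = 80 + k * Cr2O3% = 80 + 9.9760 * 1.2535 = 92.5052 C


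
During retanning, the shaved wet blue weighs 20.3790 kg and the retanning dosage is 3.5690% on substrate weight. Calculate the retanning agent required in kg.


Formula: Retan = substrate * pct / 100
Substituting: Retan = 20.3790 * 3.5690 / 100
Result: 0.7273 kg


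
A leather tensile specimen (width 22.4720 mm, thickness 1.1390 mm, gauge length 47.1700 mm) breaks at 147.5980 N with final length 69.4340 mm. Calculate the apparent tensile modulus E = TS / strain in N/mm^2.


TS = F / (w * t) = 147.5980 / (22.4720 * 1.1390) = 5.7665 N/mm^2
strain = (Lf - L0) / L0 = (69.4340 - 47.1700) / 47.1700 = 0.4720
E = TS / strain = 5.7665 / 0.4720 = 12.2174 N/mm^2


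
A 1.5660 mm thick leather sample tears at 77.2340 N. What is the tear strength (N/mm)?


Formula: Tear strength = force / thickness
Substituting: Tear strength = 77.2340 / 1.5660
Result: 49.3193 N/mm


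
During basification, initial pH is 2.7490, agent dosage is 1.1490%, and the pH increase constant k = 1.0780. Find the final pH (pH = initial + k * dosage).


Formula: pH_final = pH_initial + k * base_pct
Substituting: pH_final = 2.7490 + 1.0780 * 1.1490
Result: 3.9876


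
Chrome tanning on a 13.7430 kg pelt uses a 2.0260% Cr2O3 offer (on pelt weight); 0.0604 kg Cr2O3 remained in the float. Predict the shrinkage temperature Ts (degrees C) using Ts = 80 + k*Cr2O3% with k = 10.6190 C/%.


Offered = pelt * offer_pct / 100 = 13.7430 * 2.0260 / 100 = 0.2784 kg
Uptake = offered - residual = 0.2784 - 0.0604 = 0.2180 kg
Cr2O3% on pelt = uptake / pelt * 100 = 0.2180 / 13.7430 * 100 = 1.5865 %
Ts = 80 + k * Cr2O3% = 80 + 10.6190 * 1.5865 = 96.8471 C


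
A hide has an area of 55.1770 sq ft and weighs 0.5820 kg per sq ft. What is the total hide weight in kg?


Formula: Weight = area * weight_per_sqft
Substituting: Weight = 55.1770 * 0.5820
Result: 32.1130 kg


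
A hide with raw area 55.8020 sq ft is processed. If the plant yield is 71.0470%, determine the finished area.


Formula: finished = raw * yield / 100
Substituting: finished = 55.8020 * 71.0470 / 100
Result: 39.6456 sq ft


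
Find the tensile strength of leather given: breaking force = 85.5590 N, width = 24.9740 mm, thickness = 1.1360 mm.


Formula: TS = force / (width * thickness)
Substituting: TS = 85.5590 / (24.9740 * 1.1360)
Result: 3.0158 N/mm^2


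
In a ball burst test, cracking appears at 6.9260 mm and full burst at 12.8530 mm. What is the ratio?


Formula: Ratio = crack / burst
Substituting: Ratio = 6.9260 / 12.8530
Result: 0.5389


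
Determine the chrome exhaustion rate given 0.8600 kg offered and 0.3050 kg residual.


Formula: Uptake = (offered - residual) / offered * 100
Substituting: Uptake = (0.8600 - 0.3050) / 0.8600 * 100
Result: 64.5349 %


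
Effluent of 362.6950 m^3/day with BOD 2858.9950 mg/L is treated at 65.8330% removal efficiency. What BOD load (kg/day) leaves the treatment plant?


Load_in = volume * conc / 1000 = 362.6950 * 2858.9950 / 1000 = 1036.9432 kg/day
Removed = Load_in * eff / 100 = 1036.9432 * 65.8330 / 100 = 682.6508 kg/day
Load_out = Load_in - Removed = 1036.9432 - 682.6508 = 354.2924 kg/day


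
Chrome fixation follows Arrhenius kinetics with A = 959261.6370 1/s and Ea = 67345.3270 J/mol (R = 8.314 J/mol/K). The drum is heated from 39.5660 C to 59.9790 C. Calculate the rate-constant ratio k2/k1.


T1 = 39.5660 + 273.15 = 312.7160 K; T2 = 59.9790 + 273.15 = 333.1290 K
k1 = A * exp(-Ea/(R*T1)) = 959261.6370 * exp(-67345.3270/(8.314*312.7160)) = 5.4010e-06 1/s
k2 = A * exp(-Ea/(R*T2)) = 959261.6370 * exp(-67345.3270/(8.314*333.1290)) = 2.6412e-05 1/s
k2/k1 = 2.6412e-05 / 5.4010e-06 = 4.8902


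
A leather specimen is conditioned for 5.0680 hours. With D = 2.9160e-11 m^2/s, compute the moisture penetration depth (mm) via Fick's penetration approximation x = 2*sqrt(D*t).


t = 5.0680 hr * 3600 = 18244.8000 s
D * t = 2.9160e-11 * 18244.8000 = 5.3202e-07
x = 2 * sqrt(D*t) = 2 * sqrt(5.3202e-07) = 0.00145879 m = 1.4588 mm


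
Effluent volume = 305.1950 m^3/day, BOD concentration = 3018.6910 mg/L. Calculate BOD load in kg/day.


Formula: BOD_load = volume * conc / 1000
Substituting: BOD_load = 305.1950 * 3018.6910 / 1000
Result: 921.2894 kg/day


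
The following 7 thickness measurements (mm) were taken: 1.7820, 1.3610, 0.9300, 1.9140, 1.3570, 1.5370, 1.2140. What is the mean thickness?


Formula: Average = sum / n
Substituting: Average = 10.0950 / 7
Result: 1.4421 mm


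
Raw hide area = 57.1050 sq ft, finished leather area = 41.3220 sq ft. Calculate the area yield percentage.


Formula: Yield = finished / raw * 100
Substituting: Yield = 41.3220 / 57.1050 * 100
Result: 72.3614 %


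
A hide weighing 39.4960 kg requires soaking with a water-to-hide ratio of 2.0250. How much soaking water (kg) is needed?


Formula: Water = hide_weight * ratio
Substituting: Water = 39.4960 * 2.0250
Result: 79.9794 kg


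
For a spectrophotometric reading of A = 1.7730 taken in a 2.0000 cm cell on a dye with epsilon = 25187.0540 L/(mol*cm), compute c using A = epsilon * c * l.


Formula: c = A / (epsilon * l)
Substituting: c = 1.7730 / (25187.0540 * 2.0000)
Result: 3.5197e-05 mol/L


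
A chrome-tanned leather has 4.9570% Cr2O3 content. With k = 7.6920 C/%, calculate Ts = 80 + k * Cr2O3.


Formula: Ts = 80 + k * Cr2O3
Substituting: Ts = 80 + 7.6920 * 4.9570
Result: 118.1292 C


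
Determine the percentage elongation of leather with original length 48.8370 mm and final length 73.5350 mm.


Formula: Elongation = (Lf - L0) / L0 * 100
Substituting: Elongation = (73.5350 - 48.8370) / 48.8370 * 100
Result: 50.5723 %


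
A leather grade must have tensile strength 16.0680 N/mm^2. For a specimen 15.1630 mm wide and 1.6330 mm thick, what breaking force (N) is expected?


Formula: F = TS * w * t
Substituting: F = 16.0680 * 15.1630 * 1.6330
Result: 397.8626 N


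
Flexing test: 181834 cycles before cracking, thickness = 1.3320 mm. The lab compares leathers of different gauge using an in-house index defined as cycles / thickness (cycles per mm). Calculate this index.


Formula: Index = cycles / thickness
Substituting: Index = 181834 / 1.3320
Result: 136512.0120 cycles/mm


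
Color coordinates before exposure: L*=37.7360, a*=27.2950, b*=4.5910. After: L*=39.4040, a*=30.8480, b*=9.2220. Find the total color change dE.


dL = 1.6680, da = 3.5530, db = 4.6310
dE = sqrt(1.6680^2 + 3.5530^2 + 4.6310^2) = 6.0706


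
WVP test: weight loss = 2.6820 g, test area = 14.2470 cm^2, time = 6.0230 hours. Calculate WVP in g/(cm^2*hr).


Formula: WVP = loss / (area * time)
Substituting: WVP = 2.6820 / (14.2470 * 6.0230)
Result: 0.0312552 g/(cm^2*hr)


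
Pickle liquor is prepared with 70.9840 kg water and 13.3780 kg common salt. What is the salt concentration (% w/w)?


Formula: Conc = salt / (water + salt) * 100
Substituting: Conc = 13.3780 / (70.9840 + 13.3780) * 100
Result: 15.8579 %


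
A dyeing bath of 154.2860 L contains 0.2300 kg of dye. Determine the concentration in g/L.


Formula: Conc = dye_mass(kg) / volume(L) * 1000
Substituting: Conc = 0.2300 / 154.2860 * 1000
Result: 1.4907 g/L


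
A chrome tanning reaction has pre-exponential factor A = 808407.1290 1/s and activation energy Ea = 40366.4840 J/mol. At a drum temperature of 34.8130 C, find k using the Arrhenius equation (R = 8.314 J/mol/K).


T_K = T_C + 273.15 = 34.8130 + 273.15 = 307.9630 K
exponent = -Ea / (R * T_K) = -40366.4840 / (8.314 * 307.9630) = -15.7657
k = A * exp(exponent) = 808407.1290 * exp(-15.7657) = 0.1150 1/s


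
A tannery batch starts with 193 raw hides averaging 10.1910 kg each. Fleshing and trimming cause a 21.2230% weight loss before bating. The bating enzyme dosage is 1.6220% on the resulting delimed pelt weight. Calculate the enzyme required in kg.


Total_raw = N * avg_wt = 193 * 10.1910 = 1966.8630 kg
Substrate = Total_raw * (1 - loss/100) = 1966.8630 * (1 - 21.2230/100) = 1549.4357 kg
Enzyme = Substrate * pct / 100 = 1549.4357 * 1.6220 / 100 = 25.1318 kg


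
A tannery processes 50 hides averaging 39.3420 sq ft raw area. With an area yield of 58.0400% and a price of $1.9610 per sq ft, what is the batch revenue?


Raw_total = N * avg_area = 50 * 39.3420 = 1967.1000 sq ft
Finished = Raw_total * yield / 100 = 1967.1000 * 58.0400 / 100 = 1141.7048 sq ft
Value = Finished * price = 1141.7048 * 1.9610 = 2238.8832 $


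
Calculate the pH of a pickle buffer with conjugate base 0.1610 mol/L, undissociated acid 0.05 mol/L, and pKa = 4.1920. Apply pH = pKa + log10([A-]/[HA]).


ratio = [A-] / [HA] = 0.1610 / 0.05 = 3.2200
log10(ratio) = 0.5079
pH = pKa + log10(ratio) = 4.1920 + 0.5079 = 4.6999


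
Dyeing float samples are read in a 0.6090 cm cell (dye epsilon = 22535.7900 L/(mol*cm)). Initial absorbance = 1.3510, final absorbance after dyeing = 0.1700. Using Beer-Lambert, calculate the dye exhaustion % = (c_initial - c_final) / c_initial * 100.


c_initial = A_i / (epsilon * l) = 1.3510 / (22535.7900 * 0.6090) = 9.8439e-05 mol/L
c_final = A_f / (epsilon * l) = 0.1700 / (22535.7900 * 0.6090) = 1.2387e-05 mol/L
Exhaustion = (c_initial - c_final) / c_initial * 100 = (9.8439e-05 - 1.2387e-05) / 9.8439e-05 * 100 = 87.4167 %


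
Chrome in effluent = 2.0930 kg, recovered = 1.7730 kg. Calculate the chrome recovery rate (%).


Formula: Recovery = recovered / input * 100
Substituting: Recovery = 1.7730 / 2.0930 * 100
Result: 84.7109 %


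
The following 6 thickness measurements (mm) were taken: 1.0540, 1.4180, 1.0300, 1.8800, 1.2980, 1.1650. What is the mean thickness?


Formula: Average = sum / n
Substituting: Average = 7.8450 / 6
Result: 1.3075 mm


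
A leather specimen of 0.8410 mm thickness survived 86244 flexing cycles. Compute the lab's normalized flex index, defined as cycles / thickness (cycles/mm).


Formula: Index = cycles / thickness
Substituting: Index = 86244 / 0.8410
Result: 102549.3460 cycles/mm


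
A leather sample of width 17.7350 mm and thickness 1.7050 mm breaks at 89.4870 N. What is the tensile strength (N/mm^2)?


Formula: TS = force / (width * thickness)
Substituting: TS = 89.4870 / (17.7350 * 1.7050)
Result: 2.9594 N/mm^2


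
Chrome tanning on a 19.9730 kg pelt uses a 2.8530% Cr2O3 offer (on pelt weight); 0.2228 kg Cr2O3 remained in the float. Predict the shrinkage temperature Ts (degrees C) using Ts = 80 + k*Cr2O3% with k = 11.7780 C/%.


Offered = pelt * offer_pct / 100 = 19.9730 * 2.8530 / 100 = 0.5698 kg
Uptake = offered - residual = 0.5698 - 0.2228 = 0.3470 kg
Cr2O3% on pelt = uptake / pelt * 100 = 0.3470 / 19.9730 * 100 = 1.7375 %
Ts = 80 + k * Cr2O3% = 80 + 11.7780 * 1.7375 = 100.4642 C


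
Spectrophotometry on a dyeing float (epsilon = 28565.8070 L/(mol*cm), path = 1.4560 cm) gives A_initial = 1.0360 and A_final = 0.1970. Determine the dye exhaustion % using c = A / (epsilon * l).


c_initial = A_i / (epsilon * l) = 1.0360 / (28565.8070 * 1.4560) = 2.4909e-05 mol/L
c_final = A_f / (epsilon * l) = 0.1970 / (28565.8070 * 1.4560) = 4.7365e-06 mol/L
Exhaustion = (c_initial - c_final) / c_initial * 100 = (2.4909e-05 - 4.7365e-06) / 2.4909e-05 * 100 = 80.9846 %


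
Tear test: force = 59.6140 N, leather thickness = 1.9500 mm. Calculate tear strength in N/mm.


Formula: Tear strength = force / thickness
Substituting: Tear strength = 59.6140 / 1.9500
Result: 30.5713 N/mm


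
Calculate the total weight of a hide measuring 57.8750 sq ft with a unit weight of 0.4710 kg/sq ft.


Formula: Weight = area * weight_per_sqft
Substituting: Weight = 57.8750 * 0.4710
Result: 27.2591 kg


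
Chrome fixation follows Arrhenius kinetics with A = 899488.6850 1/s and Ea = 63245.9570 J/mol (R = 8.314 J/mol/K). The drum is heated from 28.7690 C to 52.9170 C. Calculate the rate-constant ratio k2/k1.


T1 = 28.7690 + 273.15 = 301.9190 K; T2 = 52.9170 + 273.15 = 326.0670 K
k1 = A * exp(-Ea/(R*T1)) = 899488.6850 * exp(-63245.9570/(8.314*301.9190)) = 1.0268e-05 1/s
k2 = A * exp(-Ea/(R*T2)) = 899488.6850 * exp(-63245.9570/(8.314*326.0670)) = 6.6356e-05 1/s
k2/k1 = 6.6356e-05 / 1.0268e-05 = 6.4623


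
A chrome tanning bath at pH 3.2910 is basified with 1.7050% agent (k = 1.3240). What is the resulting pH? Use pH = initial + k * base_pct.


Formula: pH_final = pH_initial + k * base_pct
Substituting: pH_final = 3.2910 + 1.3240 * 1.7050
Result: 5.5484


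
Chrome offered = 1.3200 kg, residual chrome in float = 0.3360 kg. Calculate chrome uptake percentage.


Formula: Uptake = (offered - residual) / offered * 100
Substituting: Uptake = (1.3200 - 0.3360) / 1.3200 * 100
Result: 74.5455 %


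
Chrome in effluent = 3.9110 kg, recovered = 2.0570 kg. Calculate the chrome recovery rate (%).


Formula: Recovery = recovered / input * 100
Substituting: Recovery = 2.0570 / 3.9110 * 100
Result: 52.5952 %


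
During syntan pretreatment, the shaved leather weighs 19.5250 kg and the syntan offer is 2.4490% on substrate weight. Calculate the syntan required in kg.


Formula: Syntan = substrate * pct / 100
Substituting: Syntan = 19.5250 * 2.4490 / 100
Result: 0.4782 kg


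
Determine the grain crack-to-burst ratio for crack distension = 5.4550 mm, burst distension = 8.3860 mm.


Formula: Ratio = crack / burst
Substituting: Ratio = 5.4550 / 8.3860
Result: 0.6505


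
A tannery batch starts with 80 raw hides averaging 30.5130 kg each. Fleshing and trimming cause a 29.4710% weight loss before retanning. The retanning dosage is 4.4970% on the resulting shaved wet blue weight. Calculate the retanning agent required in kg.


Total_raw = N * avg_wt = 80 * 30.5130 = 2441.0400 kg
Substrate = Total_raw * (1 - loss/100) = 2441.0400 * (1 - 29.4710/100) = 1721.6411 kg
Retan = Substrate * pct / 100 = 1721.6411 * 4.4970 / 100 = 77.4222 kg


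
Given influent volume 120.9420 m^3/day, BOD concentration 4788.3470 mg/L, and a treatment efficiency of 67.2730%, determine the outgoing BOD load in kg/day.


Load_in = volume * conc / 1000 = 120.9420 * 4788.3470 / 1000 = 579.1123 kg/day
Removed = Load_in * eff / 100 = 579.1123 * 67.2730 / 100 = 389.5862 kg/day
Load_out = Load_in - Removed = 579.1123 - 389.5862 = 189.5261 kg/day


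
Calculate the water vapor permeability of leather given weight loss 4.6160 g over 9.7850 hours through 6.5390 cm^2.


Formula: WVP = loss / (area * time)
Substituting: WVP = 4.6160 / (6.5390 * 9.7850)
Result: 0.0721429 g/(cm^2*hr)


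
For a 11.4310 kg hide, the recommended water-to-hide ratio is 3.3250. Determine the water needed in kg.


Formula: Water = hide_weight * ratio
Substituting: Water = 11.4310 * 3.3250
Result: 38.0081 kg


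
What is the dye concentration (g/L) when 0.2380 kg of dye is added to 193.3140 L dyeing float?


Formula: Conc = dye_mass(kg) / volume(L) * 1000
Substituting: Conc = 0.2380 / 193.3140 * 1000
Result: 1.2312 g/L


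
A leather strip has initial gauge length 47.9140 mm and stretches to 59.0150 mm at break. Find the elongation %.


Formula: Elongation = (Lf - L0) / L0 * 100
Substituting: Elongation = (59.0150 - 47.9140) / 47.9140 * 100
Result: 23.1686 %


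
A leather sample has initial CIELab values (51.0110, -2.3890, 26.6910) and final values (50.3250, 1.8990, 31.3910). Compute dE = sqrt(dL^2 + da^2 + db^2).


dL = -0.6860, da = 4.2880, db = 4.7000
dE = sqrt((-0.6860)^2 + 4.2880^2 + 4.7000^2) = 6.3990


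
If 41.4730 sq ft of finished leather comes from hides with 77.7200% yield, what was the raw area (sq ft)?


Formula: raw = finished * 100 / yield
Substituting: raw = 41.4730 * 100 / 77.7200
Result: 53.3621 sq ft


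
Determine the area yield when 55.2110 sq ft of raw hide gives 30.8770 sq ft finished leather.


Formula: Yield = finished / raw * 100
Substituting: Yield = 30.8770 / 55.2110 * 100
Result: 55.9254 %


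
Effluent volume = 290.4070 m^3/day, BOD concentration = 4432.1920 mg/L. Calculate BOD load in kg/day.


Formula: BOD_load = volume * conc / 1000
Substituting: BOD_load = 290.4070 * 4432.1920 / 1000
Result: 1287.1396 kg/day


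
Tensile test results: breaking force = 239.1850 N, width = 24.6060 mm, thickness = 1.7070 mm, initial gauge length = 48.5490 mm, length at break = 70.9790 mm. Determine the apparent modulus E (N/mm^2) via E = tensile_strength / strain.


TS = F / (w * t) = 239.1850 / (24.6060 * 1.7070) = 5.6945 N/mm^2
strain = (Lf - L0) / L0 = (70.9790 - 48.5490) / 48.5490 = 0.4620
E = TS / strain = 5.6945 / 0.4620 = 12.3257 N/mm^2


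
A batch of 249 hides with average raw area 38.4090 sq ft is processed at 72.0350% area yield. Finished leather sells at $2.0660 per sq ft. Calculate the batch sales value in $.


Raw_total = N * avg_area = 249 * 38.4090 = 9563.8410 sq ft
Finished = Raw_total * yield / 100 = 9563.8410 * 72.0350 / 100 = 6889.3129 sq ft
Value = Finished * price = 6889.3129 * 2.0660 = 14233.3204 $


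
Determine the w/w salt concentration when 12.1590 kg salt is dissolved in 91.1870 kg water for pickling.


Formula: Conc = salt / (water + salt) * 100
Substituting: Conc = 12.1590 / (91.1870 + 12.1590) * 100
Result: 11.7653 %
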